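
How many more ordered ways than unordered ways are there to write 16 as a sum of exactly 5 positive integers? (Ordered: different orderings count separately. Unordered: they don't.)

Compositions: C(15,4) = 1365.
Unordered (partitions into 5 parts): 37.
Difference: 1365 − 37 = 1328.

1328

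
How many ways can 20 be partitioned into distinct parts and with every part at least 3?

20

Listing the qualifying partitions of 20:
20
17,3
16,4
15,5
14,6
13,7
13,4,3
12,8
12,5,3
11,9
11,6,3
11,5,4
10,7,3
10,6,4
9,8,3
9,7,4
9,6,5
8,7,5
8,5,4,3
7,6,4,3
Counting gives 20.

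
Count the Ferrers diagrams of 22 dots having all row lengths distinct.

Counting exhaustively, 89 partitions satisfy the conditions.

89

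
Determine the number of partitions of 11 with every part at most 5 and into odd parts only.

8

They are:
1 + 5 + 5
3 + 3 + 5
1 + 1 + 1 + 3 + 5
1 + 1 + 1 + 1 + 1 + 1 + 5
1 + 1 + 3 + 3 + 3
1 + 1 + 1 + 1 + 1 + 3 + 3
1 + 1 + 1 + 1 + 1 + 1 + 1 + 1 + 3
1 + 1 + 1 + 1 + 1 + 1 + 1 + 1 + 1 + 1 + 1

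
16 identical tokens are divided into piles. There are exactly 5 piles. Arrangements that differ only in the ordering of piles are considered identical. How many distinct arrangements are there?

37

There are too many to list fully; the first 12 (by largest part) are:
12 + 1 + 1 + 1 + 1
11 + 2 + 1 + 1 + 1
10 + 3 + 1 + 1 + 1
10 + 2 + 2 + 1 + 1
9 + 4 + 1 + 1 + 1
9 + 3 + 2 + 1 + 1
9 + 2 + 2 + 2 + 1
8 + 5 + 1 + 1 + 1
8 + 4 + 2 + 1 + 1
8 + 3 + 3 + 1 + 1
8 + 3 + 2 + 2 + 1
8 + 2 + 2 + 2 + 2
…and 25 more, for 37 total.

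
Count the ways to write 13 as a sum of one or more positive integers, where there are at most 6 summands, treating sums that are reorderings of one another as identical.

71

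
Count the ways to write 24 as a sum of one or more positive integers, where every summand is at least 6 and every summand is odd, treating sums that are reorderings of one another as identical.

They are:
17+7
15+9
13+11
Counting gives 3.

3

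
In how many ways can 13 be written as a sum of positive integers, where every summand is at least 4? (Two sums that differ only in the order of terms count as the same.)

They are:
13
4, 9
5, 8
6, 7
4, 4, 5

5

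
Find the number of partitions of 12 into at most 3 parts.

19

They are:
12
1 + 11
2 + 10
1 + 1 + 10
3 + 9
1 + 2 + 9
4 + 8
1 + 3 + 8
2 + 2 + 8
5 + 7
1 + 4 + 7
2 + 3 + 7
6 + 6
1 + 5 + 6
2 + 4 + 6
3 + 3 + 6
2 + 5 + 5
3 + 4 + 5
4 + 4 + 4
That's 19 in total.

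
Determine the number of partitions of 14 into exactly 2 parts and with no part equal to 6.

6

They are:
13 + 1
12 + 2
11 + 3
10 + 4
9 + 5
7 + 7
That's 6 in total.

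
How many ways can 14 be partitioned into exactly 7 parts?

They are:
1, 1, 1, 1, 1, 1, 8
1, 1, 1, 1, 1, 2, 7
1, 1, 1, 1, 1, 3, 6
1, 1, 1, 1, 2, 2, 6
1, 1, 1, 1, 1, 4, 5
1, 1, 1, 1, 2, 3, 5
1, 1, 1, 2, 2, 2, 5
1, 1, 1, 1, 2, 4, 4
1, 1, 1, 1, 3, 3, 4
1, 1, 1, 2, 2, 3, 4
1, 1, 2, 2, 2, 2, 4
1, 1, 1, 2, 3, 3, 3
1, 1, 2, 2, 2, 3, 3
1, 2, 2, 2, 2, 2, 3
2, 2, 2, 2, 2, 2, 2

15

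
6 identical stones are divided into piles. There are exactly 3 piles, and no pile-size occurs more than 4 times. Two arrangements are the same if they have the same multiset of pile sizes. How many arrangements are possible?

Listing the qualifying partitions of 6:
4, 1, 1
3, 2, 1
2, 2, 2

3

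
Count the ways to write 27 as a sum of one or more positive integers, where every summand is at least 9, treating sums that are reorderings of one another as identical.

7

Listing the qualifying partitions of 27:
27
18+9
17+10
16+11
15+12
14+13
9+9+9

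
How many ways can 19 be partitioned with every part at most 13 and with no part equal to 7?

394

Direct enumeration gives 394 partitions.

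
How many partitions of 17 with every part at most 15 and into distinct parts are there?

36

A partial list (first 12 by largest part):
15 + 2
14 + 3
14 + 2 + 1
13 + 4
13 + 3 + 1
12 + 5
12 + 4 + 1
12 + 3 + 2
11 + 6
11 + 5 + 1
11 + 4 + 2
11 + 3 + 2 + 1
…and 24 more, for 36 total.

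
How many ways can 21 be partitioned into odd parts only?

76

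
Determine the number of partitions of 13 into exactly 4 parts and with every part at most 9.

17

They are:
9+2+1+1
8+3+1+1
8+2+2+1
7+4+1+1
7+3+2+1
7+2+2+2
6+5+1+1
6+4+2+1
6+3+3+1
6+3+2+2
5+5+2+1
5+4+3+1
5+4+2+2
5+3+3+2
4+4+4+1
4+4+3+2
4+3+3+3
Counting gives 17.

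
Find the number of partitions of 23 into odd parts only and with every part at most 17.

Enumerating by decreasing first part gives 100 partitions in all.

100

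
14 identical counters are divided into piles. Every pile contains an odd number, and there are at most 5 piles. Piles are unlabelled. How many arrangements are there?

They are:
13, 1
11, 3
11, 1, 1, 1
9, 5
9, 3, 1, 1
7, 7
7, 5, 1, 1
7, 3, 3, 1
5, 5, 3, 1
5, 3, 3, 3

10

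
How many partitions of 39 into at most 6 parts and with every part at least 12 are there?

12

The partitions of 39 that satisfy the conditions:
39
12,27
13,26
14,25
15,24
16,23
17,22
18,21
19,20
12,12,15
12,13,14
13,13,13
Counting gives 12.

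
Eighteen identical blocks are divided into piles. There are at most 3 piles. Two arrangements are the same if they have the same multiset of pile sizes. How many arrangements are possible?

37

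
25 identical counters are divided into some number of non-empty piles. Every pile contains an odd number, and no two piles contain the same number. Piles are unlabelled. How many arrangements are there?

They are:
25
21 + 3 + 1
19 + 5 + 1
17 + 7 + 1
17 + 5 + 3
15 + 9 + 1
15 + 7 + 3
13 + 11 + 1
13 + 9 + 3
13 + 7 + 5
11 + 9 + 5
9 + 7 + 5 + 3 + 1
Counting gives 12.

12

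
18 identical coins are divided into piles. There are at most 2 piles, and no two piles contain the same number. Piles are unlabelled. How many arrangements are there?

9

Enumerating:
18
1 + 17
2 + 16
3 + 15
4 + 14
5 + 13
6 + 12
7 + 11
8 + 10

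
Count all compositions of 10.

512

There are 9 gaps and each independently is a cut or not, giving 2^9 = 512.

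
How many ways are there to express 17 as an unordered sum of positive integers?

Counting exhaustively, 297 partitions satisfy the conditions.

297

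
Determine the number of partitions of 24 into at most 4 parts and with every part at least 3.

Enumerating by decreasing first part gives 72 partitions in all.

72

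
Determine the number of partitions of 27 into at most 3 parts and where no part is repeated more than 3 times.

There are 75 such partitions.

75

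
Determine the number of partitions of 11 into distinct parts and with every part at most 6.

5

The partitions of 11 that satisfy the conditions:
6+5
6+4+1
6+3+2
5+4+2
5+3+2+1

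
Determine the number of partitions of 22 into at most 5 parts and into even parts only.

A partial list (first 12 by largest part):
22
2, 20
4, 18
2, 2, 18
6, 16
2, 4, 16
2, 2, 2, 16
8, 14
2, 6, 14
4, 4, 14
2, 2, 4, 14
2, 2, 2, 2, 14
…and 25 more, for 37 total.

37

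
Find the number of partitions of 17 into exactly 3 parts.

24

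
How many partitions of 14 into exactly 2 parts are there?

The partitions of 14 that satisfy the conditions:
1 + 13
2 + 12
3 + 11
4 + 10
5 + 9
6 + 8
7 + 7

7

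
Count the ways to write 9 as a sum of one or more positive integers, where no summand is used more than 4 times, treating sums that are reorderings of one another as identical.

Enumerating:
9
8,1
7,2
7,1,1
6,3
6,2,1
6,1,1,1
5,4
5,3,1
5,2,2
5,2,1,1
5,1,1,1,1
4,4,1
4,3,2
4,3,1,1
4,2,2,1
4,2,1,1,1
3,3,3
3,3,2,1
3,3,1,1,1
3,2,2,2
3,2,2,1,1
3,2,1,1,1,1
2,2,2,2,1
2,2,2,1,1,1

25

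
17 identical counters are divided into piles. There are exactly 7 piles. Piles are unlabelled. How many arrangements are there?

38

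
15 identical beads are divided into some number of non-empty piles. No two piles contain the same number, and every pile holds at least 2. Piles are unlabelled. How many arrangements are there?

The partitions of 15 that satisfy the conditions:
15
13 + 2
12 + 3
11 + 4
10 + 5
10 + 3 + 2
9 + 6
9 + 4 + 2
8 + 7
8 + 5 + 2
8 + 4 + 3
7 + 6 + 2
7 + 5 + 3
6 + 5 + 4
6 + 4 + 3 + 2
Counting gives 15.

15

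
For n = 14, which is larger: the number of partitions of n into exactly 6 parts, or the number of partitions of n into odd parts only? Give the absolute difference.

2

Partitions of 14 into exactly 6 parts: 20.
Partitions of 14 into odd parts only: 22.
|20 − 22| = 2.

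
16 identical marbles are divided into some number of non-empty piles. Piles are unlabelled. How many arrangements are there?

Enumerating by decreasing first part gives 231 partitions in all.

231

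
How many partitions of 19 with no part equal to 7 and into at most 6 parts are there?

188

There are 188 such partitions.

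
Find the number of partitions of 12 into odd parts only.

They are:
11,1
9,3
9,1,1,1
7,5
7,3,1,1
7,1,1,1,1,1
5,5,1,1
5,3,3,1
5,3,1,1,1,1
5,1,1,1,1,1,1,1
3,3,3,3
3,3,3,1,1,1
3,3,1,1,1,1,1,1
3,1,1,1,1,1,1,1,1,1
1,1,1,1,1,1,1,1,1,1,1,1

15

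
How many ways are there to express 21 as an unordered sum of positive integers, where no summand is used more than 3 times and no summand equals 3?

There are 200 such partitions.

200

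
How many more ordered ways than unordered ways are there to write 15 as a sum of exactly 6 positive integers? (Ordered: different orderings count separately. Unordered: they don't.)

1976

Compositions: C(14,5) = 2002.
Partitions of 15 into exactly 6 parts: 26.
Difference: 2002 − 26 = 1976.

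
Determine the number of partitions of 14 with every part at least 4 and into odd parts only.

2

The partitions of 14 that satisfy the conditions:
5, 9
7, 7
Counting gives 2.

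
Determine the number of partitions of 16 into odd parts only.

32

There are too many to list fully; the first 12 (by largest part) are:
15 + 1
13 + 3
13 + 1 + 1 + 1
11 + 5
11 + 3 + 1 + 1
11 + 1 + 1 + 1 + 1 + 1
9 + 7
9 + 5 + 1 + 1
9 + 3 + 3 + 1
9 + 3 + 1 + 1 + 1 + 1
9 + 1 + 1 + 1 + 1 + 1 + 1 + 1
7 + 7 + 1 + 1
…and 20 more, for 32 total.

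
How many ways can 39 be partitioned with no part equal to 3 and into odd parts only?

Counting exhaustively, 314 partitions satisfy the conditions.

314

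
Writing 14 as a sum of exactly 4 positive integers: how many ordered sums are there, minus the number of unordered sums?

263

Compositions: C(13,3) = 286.
Partitions of 14 into exactly 4 parts: 23.
Difference: 286 − 23 = 263.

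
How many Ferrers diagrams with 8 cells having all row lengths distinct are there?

They are:
8
7 + 1
6 + 2
5 + 3
5 + 2 + 1
4 + 3 + 1
Counting gives 6.

6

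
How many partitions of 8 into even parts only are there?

Enumerating:
8
6 + 2
4 + 4
4 + 2 + 2
2 + 2 + 2 + 2

5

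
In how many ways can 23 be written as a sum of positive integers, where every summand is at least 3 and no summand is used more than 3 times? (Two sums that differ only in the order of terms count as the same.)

Enumerating by decreasing first part gives 79 partitions in all.

79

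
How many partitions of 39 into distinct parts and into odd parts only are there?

41

There are too many to list fully; the first 12 (by largest part) are:
39
35,3,1
33,5,1
31,7,1
31,5,3
29,9,1
29,7,3
27,11,1
27,9,3
27,7,5
25,13,1
25,11,3
…and 29 more, for 41 total.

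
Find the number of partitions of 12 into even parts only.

11

Listing the qualifying partitions of 12:
12
10,2
8,4
8,2,2
6,6
6,4,2
6,2,2,2
4,4,4
4,4,2,2
4,2,2,2,2
2,2,2,2,2,2
Counting gives 11.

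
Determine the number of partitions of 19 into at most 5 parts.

A full systematic count gives 164.

164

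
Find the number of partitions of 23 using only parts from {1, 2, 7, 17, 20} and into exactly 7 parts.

2

Enumerating:
17,1,1,1,1,1,1
7,7,2,2,2,2,1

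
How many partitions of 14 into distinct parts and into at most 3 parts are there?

17

Listing the qualifying partitions of 14:
14
13, 1
12, 2
11, 3
11, 2, 1
10, 4
10, 3, 1
9, 5
9, 4, 1
9, 3, 2
8, 6
8, 5, 1
8, 4, 2
7, 6, 1
7, 5, 2
7, 4, 3
6, 5, 3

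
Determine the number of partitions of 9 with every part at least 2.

8

Enumerating:
9
7+2
6+3
5+4
5+2+2
4+3+2
3+3+3
3+2+2+2
That's 8 in total.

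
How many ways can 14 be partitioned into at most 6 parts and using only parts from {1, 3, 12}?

2

Enumerating:
12 + 1 + 1
3 + 3 + 3 + 3 + 1 + 1
Counting gives 2.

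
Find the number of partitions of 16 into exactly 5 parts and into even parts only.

3

Enumerating:
8 + 2 + 2 + 2 + 2
6 + 4 + 2 + 2 + 2
4 + 4 + 4 + 2 + 2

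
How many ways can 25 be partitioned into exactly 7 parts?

248

Counting exhaustively, 248 partitions satisfy the conditions.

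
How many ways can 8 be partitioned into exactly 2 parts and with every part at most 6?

The partitions of 8 that satisfy the conditions:
6,2
5,3
4,4
That's 3 in total.

3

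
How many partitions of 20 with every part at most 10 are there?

530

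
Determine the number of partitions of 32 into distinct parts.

390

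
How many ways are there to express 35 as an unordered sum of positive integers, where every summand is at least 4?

311

Enumerating by decreasing first part gives 311 partitions in all.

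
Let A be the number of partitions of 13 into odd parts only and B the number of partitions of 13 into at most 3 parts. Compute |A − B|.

3

Partitions of 13 into odd parts only: 18.
Partitions of 13 into at most 3 parts: 21.
|18 − 21| = 3.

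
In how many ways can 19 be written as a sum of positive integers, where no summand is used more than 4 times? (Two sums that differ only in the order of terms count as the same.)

325

Enumerating by decreasing first part gives 325 partitions in all.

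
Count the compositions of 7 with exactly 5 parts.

15

Equivalently, choose which 4 of the 6 gaps become plus signs: C(6,4) = 15.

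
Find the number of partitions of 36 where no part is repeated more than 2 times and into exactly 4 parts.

Direct enumeration gives 340 partitions.

340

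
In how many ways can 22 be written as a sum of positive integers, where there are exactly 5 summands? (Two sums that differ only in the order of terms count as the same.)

119

There are 119 such partitions.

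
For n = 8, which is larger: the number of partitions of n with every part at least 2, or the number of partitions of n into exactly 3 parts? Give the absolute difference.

Partitions of 8 with every part at least 2: 7.
Partitions of 8 into exactly 3 parts: 5.
|7 − 5| = 2.

2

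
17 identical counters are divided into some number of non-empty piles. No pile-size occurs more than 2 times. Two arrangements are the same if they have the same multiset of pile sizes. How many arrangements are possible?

108

Systematic enumeration (by largest part, then next-largest, …) yields 108.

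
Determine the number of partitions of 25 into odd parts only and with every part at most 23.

141

Enumerating by decreasing first part gives 141 partitions in all.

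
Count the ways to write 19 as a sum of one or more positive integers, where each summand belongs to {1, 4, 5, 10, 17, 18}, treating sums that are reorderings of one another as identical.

The partitions of 19 that satisfy the conditions:
18, 1
17, 1, 1
10, 5, 4
10, 5, 1, 1, 1, 1
10, 4, 4, 1
10, 4, 1, 1, 1, 1, 1
10, 1, 1, 1, 1, 1, 1, 1, 1, 1
5, 5, 5, 4
5, 5, 5, 1, 1, 1, 1
5, 5, 4, 4, 1
5, 5, 4, 1, 1, 1, 1, 1
5, 5, 1, 1, 1, 1, 1, 1, 1, 1, 1
5, 4, 4, 4, 1, 1
5, 4, 4, 1, 1, 1, 1, 1, 1
5, 4, 1, 1, 1, 1, 1, 1, 1, 1, 1, 1
5, 1, 1, 1, 1, 1, 1, 1, 1, 1, 1, 1, 1, 1, 1
4, 4, 4, 4, 1, 1, 1
4, 4, 4, 1, 1, 1, 1, 1, 1, 1
4, 4, 1, 1, 1, 1, 1, 1, 1, 1, 1, 1, 1
4, 1, 1, 1, 1, 1, 1, 1, 1, 1, 1, 1, 1, 1, 1, 1
1, 1, 1, 1, 1, 1, 1, 1, 1, 1, 1, 1, 1, 1, 1, 1, 1, 1, 1

21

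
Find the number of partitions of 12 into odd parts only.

15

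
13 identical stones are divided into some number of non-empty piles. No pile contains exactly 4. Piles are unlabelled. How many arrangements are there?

71

A full systematic count gives 71.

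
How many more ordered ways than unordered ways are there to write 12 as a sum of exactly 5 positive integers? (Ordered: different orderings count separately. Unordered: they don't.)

317

Ordered (compositions into 5 parts): C(11,4) = 330.
Partitions of 12 into exactly 5 parts: 13.
Difference: 330 − 13 = 317.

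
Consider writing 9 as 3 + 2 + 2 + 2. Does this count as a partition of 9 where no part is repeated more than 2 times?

No

The parts sum to 9, and the condition 'no summand is used more than 2 times' is violated.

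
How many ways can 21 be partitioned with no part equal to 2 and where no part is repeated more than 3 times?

166

Direct enumeration gives 166 partitions.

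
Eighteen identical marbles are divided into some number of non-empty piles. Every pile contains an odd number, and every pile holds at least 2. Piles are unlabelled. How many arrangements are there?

Listing the qualifying partitions of 18:
15 + 3
13 + 5
11 + 7
9 + 9
9 + 3 + 3 + 3
7 + 5 + 3 + 3
5 + 5 + 5 + 3
3 + 3 + 3 + 3 + 3 + 3

8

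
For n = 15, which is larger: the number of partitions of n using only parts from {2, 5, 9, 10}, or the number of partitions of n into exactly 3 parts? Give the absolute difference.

Partitions of 15 using only parts from {2, 5, 9, 10}: 4.
Partitions of 15 into exactly 3 parts: 19.
|4 − 19| = 15.

15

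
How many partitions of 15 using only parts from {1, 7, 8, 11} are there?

6

The partitions of 15 that satisfy the conditions:
11, 1, 1, 1, 1
8, 7
8, 1, 1, 1, 1, 1, 1, 1
7, 7, 1
7, 1, 1, 1, 1, 1, 1, 1, 1
1, 1, 1, 1, 1, 1, 1, 1, 1, 1, 1, 1, 1, 1, 1
That's 6 in total.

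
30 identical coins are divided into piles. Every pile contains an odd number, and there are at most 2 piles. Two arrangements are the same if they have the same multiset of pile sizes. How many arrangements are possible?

8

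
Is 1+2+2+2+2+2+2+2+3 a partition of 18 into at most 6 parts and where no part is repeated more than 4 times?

The parts sum to 18, and the condition 'there are at most 6 summands' is violated.

No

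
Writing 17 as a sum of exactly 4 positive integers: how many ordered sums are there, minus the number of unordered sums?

Compositions: C(16,3) = 560.
Unordered (partitions into 4 parts): 39.
Difference: 560 − 39 = 521.

521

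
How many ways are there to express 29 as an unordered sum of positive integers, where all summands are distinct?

There are 256 such partitions.

256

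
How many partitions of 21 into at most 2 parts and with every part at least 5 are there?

7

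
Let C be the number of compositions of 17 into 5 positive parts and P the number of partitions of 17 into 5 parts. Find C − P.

1773

Ordered (compositions into 5 parts): C(16,4) = 1820.
Partitions of 17 into exactly 5 parts: 47.
Difference: 1820 − 47 = 1773.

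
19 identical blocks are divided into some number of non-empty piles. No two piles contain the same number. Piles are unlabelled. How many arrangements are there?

54

There are too many to list fully; the first 12 (by largest part) are:
19
18, 1
17, 2
16, 3
16, 2, 1
15, 4
15, 3, 1
14, 5
14, 4, 1
14, 3, 2
13, 6
13, 5, 1
…and 42 more, for 54 total.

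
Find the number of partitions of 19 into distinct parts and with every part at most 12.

A partial list (first 12 by largest part):
12+7
12+6+1
12+5+2
12+4+3
12+4+2+1
11+8
11+7+1
11+6+2
11+5+3
11+5+2+1
11+4+3+1
10+9
…and 28 more, for 40 total.

40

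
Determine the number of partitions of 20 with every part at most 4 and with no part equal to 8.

108

There are 108 such partitions.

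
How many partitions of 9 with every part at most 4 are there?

Listing the qualifying partitions of 9:
4+4+1
4+3+2
4+3+1+1
4+2+2+1
4+2+1+1+1
4+1+1+1+1+1
3+3+3
3+3+2+1
3+3+1+1+1
3+2+2+2
3+2+2+1+1
3+2+1+1+1+1
3+1+1+1+1+1+1
2+2+2+2+1
2+2+2+1+1+1
2+2+1+1+1+1+1
2+1+1+1+1+1+1+1
1+1+1+1+1+1+1+1+1
Counting gives 18.

18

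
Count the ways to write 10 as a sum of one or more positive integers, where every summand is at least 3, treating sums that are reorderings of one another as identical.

5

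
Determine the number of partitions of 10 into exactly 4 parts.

9

They are:
7,1,1,1
6,2,1,1
5,3,1,1
5,2,2,1
4,4,1,1
4,3,2,1
4,2,2,2
3,3,3,1
3,3,2,2
Counting gives 9.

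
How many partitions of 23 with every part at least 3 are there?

There are 88 such partitions.

88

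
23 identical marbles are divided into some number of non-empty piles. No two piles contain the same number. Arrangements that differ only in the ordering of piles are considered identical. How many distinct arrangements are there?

Enumerating by decreasing first part gives 104 partitions in all.

104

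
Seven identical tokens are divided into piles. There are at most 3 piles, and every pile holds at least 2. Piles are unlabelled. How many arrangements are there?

Enumerating:
7
5,2
4,3
3,2,2

4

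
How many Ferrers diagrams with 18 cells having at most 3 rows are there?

There are too many to list fully; the first 12 (by largest part) are:
18
17 + 1
16 + 2
16 + 1 + 1
15 + 3
15 + 2 + 1
14 + 4
14 + 3 + 1
14 + 2 + 2
13 + 5
13 + 4 + 1
13 + 3 + 2
…and 25 more, for 37 total.

37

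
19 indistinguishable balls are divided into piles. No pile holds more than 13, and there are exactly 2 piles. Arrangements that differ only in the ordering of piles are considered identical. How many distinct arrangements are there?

Enumerating:
13+6
12+7
11+8
10+9
That's 4 in total.

4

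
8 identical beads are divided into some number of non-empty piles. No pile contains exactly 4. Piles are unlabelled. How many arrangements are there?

17

The partitions of 8 that satisfy the conditions:
8
1,7
2,6
1,1,6
3,5
1,2,5
1,1,1,5
2,3,3
1,1,3,3
1,2,2,3
1,1,1,2,3
1,1,1,1,1,3
2,2,2,2
1,1,2,2,2
1,1,1,1,2,2
1,1,1,1,1,1,2
1,1,1,1,1,1,1,1
Counting gives 17.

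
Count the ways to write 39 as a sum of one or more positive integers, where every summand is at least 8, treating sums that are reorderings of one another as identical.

51

A partial list (first 12 by largest part):
39
31 + 8
30 + 9
29 + 10
28 + 11
27 + 12
26 + 13
25 + 14
24 + 15
23 + 16
23 + 8 + 8
22 + 17
…and 39 more, for 51 total.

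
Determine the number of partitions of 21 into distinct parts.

76

Direct enumeration gives 76 partitions.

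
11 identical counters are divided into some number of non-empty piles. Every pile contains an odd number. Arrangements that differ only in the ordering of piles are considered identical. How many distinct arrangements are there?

12

Enumerating:
11
9, 1, 1
7, 3, 1
7, 1, 1, 1, 1
5, 5, 1
5, 3, 3
5, 3, 1, 1, 1
5, 1, 1, 1, 1, 1, 1
3, 3, 3, 1, 1
3, 3, 1, 1, 1, 1, 1
3, 1, 1, 1, 1, 1, 1, 1, 1
1, 1, 1, 1, 1, 1, 1, 1, 1, 1, 1
That's 12 in total.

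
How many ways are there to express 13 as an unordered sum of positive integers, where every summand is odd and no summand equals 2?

18

They are:
13
11 + 1 + 1
9 + 3 + 1
9 + 1 + 1 + 1 + 1
7 + 5 + 1
7 + 3 + 3
7 + 3 + 1 + 1 + 1
7 + 1 + 1 + 1 + 1 + 1 + 1
5 + 5 + 3
5 + 5 + 1 + 1 + 1
5 + 3 + 3 + 1 + 1
5 + 3 + 1 + 1 + 1 + 1 + 1
5 + 1 + 1 + 1 + 1 + 1 + 1 + 1 + 1
3 + 3 + 3 + 3 + 1
3 + 3 + 3 + 1 + 1 + 1 + 1
3 + 3 + 1 + 1 + 1 + 1 + 1 + 1 + 1
3 + 1 + 1 + 1 + 1 + 1 + 1 + 1 + 1 + 1 + 1
1 + 1 + 1 + 1 + 1 + 1 + 1 + 1 + 1 + 1 + 1 + 1 + 1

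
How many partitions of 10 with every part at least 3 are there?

5

The partitions of 10 that satisfy the conditions:
10
7 + 3
6 + 4
5 + 5
4 + 3 + 3
That's 5 in total.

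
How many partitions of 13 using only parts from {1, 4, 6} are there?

7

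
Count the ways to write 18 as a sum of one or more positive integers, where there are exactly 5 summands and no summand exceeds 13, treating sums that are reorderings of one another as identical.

There are too many to list fully; the first 12 (by largest part) are:
13, 2, 1, 1, 1
12, 3, 1, 1, 1
12, 2, 2, 1, 1
11, 4, 1, 1, 1
11, 3, 2, 1, 1
11, 2, 2, 2, 1
10, 5, 1, 1, 1
10, 4, 2, 1, 1
10, 3, 3, 1, 1
10, 3, 2, 2, 1
10, 2, 2, 2, 2
9, 6, 1, 1, 1
…and 44 more, for 56 total.

56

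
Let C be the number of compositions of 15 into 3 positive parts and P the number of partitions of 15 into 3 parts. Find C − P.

72

Ordered (compositions into 3 parts): C(14,2) = 91.
Unordered (partitions into 3 parts): 19.
Difference: 91 − 19 = 72.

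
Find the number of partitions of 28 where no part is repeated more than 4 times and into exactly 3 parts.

A partial list (first 12 by largest part):
26+1+1
25+2+1
24+3+1
24+2+2
23+4+1
23+3+2
22+5+1
22+4+2
22+3+3
21+6+1
21+5+2
21+4+3
…and 53 more, for 65 total.

65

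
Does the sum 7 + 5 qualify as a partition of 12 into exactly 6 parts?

The parts sum to 12, and the condition 'there are exactly 6 summands' is violated.

No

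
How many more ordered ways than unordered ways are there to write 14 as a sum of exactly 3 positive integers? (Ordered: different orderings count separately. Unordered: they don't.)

Ordered (compositions into 3 parts): C(13,2) = 78.
Unordered (partitions into 3 parts): 16.
Difference: 78 − 16 = 62.

62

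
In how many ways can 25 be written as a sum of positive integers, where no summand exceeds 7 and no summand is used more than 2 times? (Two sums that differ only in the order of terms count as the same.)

There are 82 such partitions.

82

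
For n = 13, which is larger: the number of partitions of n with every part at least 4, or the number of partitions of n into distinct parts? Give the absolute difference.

13

Partitions of 13 with every part at least 4: 5.
Partitions of 13 into distinct parts: 18.
|5 − 18| = 13.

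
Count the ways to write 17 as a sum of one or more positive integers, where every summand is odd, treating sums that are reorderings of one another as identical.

38

There are too many to list fully; the first 12 (by largest part) are:
17
15 + 1 + 1
13 + 3 + 1
13 + 1 + 1 + 1 + 1
11 + 5 + 1
11 + 3 + 3
11 + 3 + 1 + 1 + 1
11 + 1 + 1 + 1 + 1 + 1 + 1
9 + 7 + 1
9 + 5 + 3
9 + 5 + 1 + 1 + 1
9 + 3 + 3 + 1 + 1
…and 26 more, for 38 total.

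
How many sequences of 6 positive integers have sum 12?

462

Equivalently, choose which 5 of the 11 gaps become plus signs: C(11,5) = 462.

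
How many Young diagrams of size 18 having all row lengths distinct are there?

There are too many to list fully; the first 12 (by largest part) are:
18
1+17
2+16
3+15
1+2+15
4+14
1+3+14
5+13
1+4+13
2+3+13
6+12
1+5+12
…and 34 more, for 46 total.

46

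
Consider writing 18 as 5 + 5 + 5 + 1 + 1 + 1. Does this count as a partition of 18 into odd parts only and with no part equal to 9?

Yes

The parts sum to 18, and the condition 'every summand is odd' holds; the condition 'no summand equals 9' holds.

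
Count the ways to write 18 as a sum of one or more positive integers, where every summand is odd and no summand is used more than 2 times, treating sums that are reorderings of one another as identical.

Listing the qualifying partitions of 18:
1 + 17
3 + 15
5 + 13
1 + 1 + 3 + 13
7 + 11
1 + 1 + 5 + 11
1 + 3 + 3 + 11
9 + 9
1 + 1 + 7 + 9
1 + 3 + 5 + 9
1 + 3 + 7 + 7
1 + 5 + 5 + 7
3 + 3 + 5 + 7
1 + 1 + 3 + 3 + 5 + 5

14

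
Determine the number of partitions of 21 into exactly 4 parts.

Direct enumeration gives 72 partitions.

72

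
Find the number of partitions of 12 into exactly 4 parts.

Enumerating:
9 + 1 + 1 + 1
8 + 2 + 1 + 1
7 + 3 + 1 + 1
7 + 2 + 2 + 1
6 + 4 + 1 + 1
6 + 3 + 2 + 1
6 + 2 + 2 + 2
5 + 5 + 1 + 1
5 + 4 + 2 + 1
5 + 3 + 3 + 1
5 + 3 + 2 + 2
4 + 4 + 3 + 1
4 + 4 + 2 + 2
4 + 3 + 3 + 2
3 + 3 + 3 + 3

15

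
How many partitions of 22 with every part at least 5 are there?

18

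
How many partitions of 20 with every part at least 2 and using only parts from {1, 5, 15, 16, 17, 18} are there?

They are:
15,5
5,5,5,5

2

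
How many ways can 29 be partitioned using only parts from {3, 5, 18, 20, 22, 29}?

5

The partitions of 29 that satisfy the conditions:
29
20, 3, 3, 3
18, 5, 3, 3
5, 5, 5, 5, 3, 3, 3
5, 3, 3, 3, 3, 3, 3, 3, 3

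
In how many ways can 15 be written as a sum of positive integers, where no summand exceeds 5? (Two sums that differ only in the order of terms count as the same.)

84

Systematic enumeration (by largest part, then next-largest, …) yields 84.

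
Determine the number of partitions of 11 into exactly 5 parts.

10

Enumerating:
7,1,1,1,1
6,2,1,1,1
5,3,1,1,1
5,2,2,1,1
4,4,1,1,1
4,3,2,1,1
4,2,2,2,1
3,3,3,1,1
3,3,2,2,1
3,2,2,2,2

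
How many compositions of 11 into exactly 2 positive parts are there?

By stars and bars with positive parts, the count is C(10,1) = 10.

10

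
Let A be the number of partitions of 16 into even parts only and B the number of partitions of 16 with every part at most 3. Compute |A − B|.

8

Partitions of 16 into even parts only: 22.
Partitions of 16 with every part at most 3: 30.
|22 − 30| = 8.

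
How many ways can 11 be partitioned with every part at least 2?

They are:
11
9+2
8+3
7+4
7+2+2
6+5
6+3+2
5+4+2
5+3+3
5+2+2+2
4+4+3
4+3+2+2
3+3+3+2
3+2+2+2+2

14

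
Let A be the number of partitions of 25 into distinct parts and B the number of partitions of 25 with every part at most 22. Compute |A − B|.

Partitions of 25 into distinct parts: 142.
Partitions of 25 with every part at most 22: 1954.
|142 − 1954| = 1812.

1812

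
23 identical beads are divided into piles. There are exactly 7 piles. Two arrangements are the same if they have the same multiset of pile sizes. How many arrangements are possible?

Counting exhaustively, 164 partitions satisfy the conditions.

164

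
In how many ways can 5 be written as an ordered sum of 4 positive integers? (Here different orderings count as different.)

By stars and bars with positive parts, the count is C(4,3) = 4.

4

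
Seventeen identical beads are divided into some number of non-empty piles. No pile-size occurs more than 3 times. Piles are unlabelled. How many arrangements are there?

166

There are 166 such partitions.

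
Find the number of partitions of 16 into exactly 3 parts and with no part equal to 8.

They are:
14 + 1 + 1
13 + 2 + 1
12 + 3 + 1
12 + 2 + 2
11 + 4 + 1
11 + 3 + 2
10 + 5 + 1
10 + 4 + 2
10 + 3 + 3
9 + 6 + 1
9 + 5 + 2
9 + 4 + 3
7 + 7 + 2
7 + 6 + 3
7 + 5 + 4
6 + 6 + 4
6 + 5 + 5

17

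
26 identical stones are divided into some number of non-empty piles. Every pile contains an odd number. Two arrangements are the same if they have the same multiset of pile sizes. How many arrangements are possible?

165

Enumerating by decreasing first part gives 165 partitions in all.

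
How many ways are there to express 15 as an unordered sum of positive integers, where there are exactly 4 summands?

A partial list (first 12 by largest part):
12+1+1+1
11+2+1+1
10+3+1+1
10+2+2+1
9+4+1+1
9+3+2+1
9+2+2+2
8+5+1+1
8+4+2+1
8+3+3+1
8+3+2+2
7+6+1+1
…and 15 more, for 27 total.

27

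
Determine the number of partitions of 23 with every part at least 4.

A partial list (first 12 by largest part):
23
19, 4
18, 5
17, 6
16, 7
15, 8
15, 4, 4
14, 9
14, 5, 4
13, 10
13, 6, 4
13, 5, 5
…and 27 more, for 39 total.

39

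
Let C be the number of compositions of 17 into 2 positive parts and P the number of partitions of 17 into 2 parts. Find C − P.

8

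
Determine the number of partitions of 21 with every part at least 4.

A partial list (first 12 by largest part):
21
17, 4
16, 5
15, 6
14, 7
13, 8
13, 4, 4
12, 9
12, 5, 4
11, 10
11, 6, 4
11, 5, 5
…and 15 more, for 27 total.

27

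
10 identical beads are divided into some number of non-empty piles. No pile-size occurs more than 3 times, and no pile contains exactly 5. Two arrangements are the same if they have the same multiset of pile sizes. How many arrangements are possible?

23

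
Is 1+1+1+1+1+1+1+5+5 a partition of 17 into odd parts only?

Yes

The parts sum to 17, and the condition 'every summand is odd' holds.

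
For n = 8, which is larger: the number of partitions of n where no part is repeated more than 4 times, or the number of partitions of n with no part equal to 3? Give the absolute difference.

Partitions of 8 where no part is repeated more than 4 times: 19.
Partitions of 8 with no part equal to 3: 15.
|19 − 15| = 4.

4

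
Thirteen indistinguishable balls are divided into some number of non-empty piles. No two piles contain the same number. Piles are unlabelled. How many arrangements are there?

Enumerating:
13
1 + 12
2 + 11
3 + 10
1 + 2 + 10
4 + 9
1 + 3 + 9
5 + 8
1 + 4 + 8
2 + 3 + 8
6 + 7
1 + 5 + 7
2 + 4 + 7
1 + 2 + 3 + 7
2 + 5 + 6
3 + 4 + 6
1 + 2 + 4 + 6
1 + 3 + 4 + 5

18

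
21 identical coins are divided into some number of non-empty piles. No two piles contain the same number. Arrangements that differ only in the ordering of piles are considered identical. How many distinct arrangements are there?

76

Direct enumeration gives 76 partitions.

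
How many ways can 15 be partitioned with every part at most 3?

27

A partial list (first 12 by largest part):
3,3,3,3,3
3,3,3,3,2,1
3,3,3,3,1,1,1
3,3,3,2,2,2
3,3,3,2,2,1,1
3,3,3,2,1,1,1,1
3,3,3,1,1,1,1,1,1
3,3,2,2,2,2,1
3,3,2,2,2,1,1,1
3,3,2,2,1,1,1,1,1
3,3,2,1,1,1,1,1,1,1
3,3,1,1,1,1,1,1,1,1,1
…and 15 more, for 27 total.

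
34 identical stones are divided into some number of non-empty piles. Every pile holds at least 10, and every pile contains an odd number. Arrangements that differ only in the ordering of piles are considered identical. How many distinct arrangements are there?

4

The partitions of 34 that satisfy the conditions:
23 + 11
21 + 13
19 + 15
17 + 17
Counting gives 4.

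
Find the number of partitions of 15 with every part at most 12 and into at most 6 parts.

A full systematic count gives 106.

106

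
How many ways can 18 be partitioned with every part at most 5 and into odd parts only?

The partitions of 18 that satisfy the conditions:
5,5,5,3
5,5,5,1,1,1
5,5,3,3,1,1
5,5,3,1,1,1,1,1
5,5,1,1,1,1,1,1,1,1
5,3,3,3,3,1
5,3,3,3,1,1,1,1
5,3,3,1,1,1,1,1,1,1
5,3,1,1,1,1,1,1,1,1,1,1
5,1,1,1,1,1,1,1,1,1,1,1,1,1
3,3,3,3,3,3
3,3,3,3,3,1,1,1
3,3,3,3,1,1,1,1,1,1
3,3,3,1,1,1,1,1,1,1,1,1
3,3,1,1,1,1,1,1,1,1,1,1,1,1
3,1,1,1,1,1,1,1,1,1,1,1,1,1,1,1
1,1,1,1,1,1,1,1,1,1,1,1,1,1,1,1,1,1
Counting gives 17.

17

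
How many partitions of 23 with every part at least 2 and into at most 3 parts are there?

There are too many to list fully; the first 12 (by largest part) are:
23
21, 2
20, 3
19, 4
19, 2, 2
18, 5
18, 3, 2
17, 6
17, 4, 2
17, 3, 3
16, 7
16, 5, 2
…and 32 more, for 44 total.

44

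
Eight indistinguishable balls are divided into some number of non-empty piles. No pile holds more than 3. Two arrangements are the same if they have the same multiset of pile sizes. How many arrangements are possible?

The partitions of 8 that satisfy the conditions:
3,3,2
3,3,1,1
3,2,2,1
3,2,1,1,1
3,1,1,1,1,1
2,2,2,2
2,2,2,1,1
2,2,1,1,1,1
2,1,1,1,1,1,1
1,1,1,1,1,1,1,1
That's 10 in total.

10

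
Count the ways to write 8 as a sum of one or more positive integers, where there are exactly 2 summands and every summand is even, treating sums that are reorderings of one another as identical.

2

They are:
2+6
4+4
Counting gives 2.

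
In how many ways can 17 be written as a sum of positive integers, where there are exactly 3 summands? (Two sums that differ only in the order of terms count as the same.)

They are:
15+1+1
14+2+1
13+3+1
13+2+2
12+4+1
12+3+2
11+5+1
11+4+2
11+3+3
10+6+1
10+5+2
10+4+3
9+7+1
9+6+2
9+5+3
9+4+4
8+8+1
8+7+2
8+6+3
8+5+4
7+7+3
7+6+4
7+5+5
6+6+5

24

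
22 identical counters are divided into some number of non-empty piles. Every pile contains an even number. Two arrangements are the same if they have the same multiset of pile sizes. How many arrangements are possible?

There are too many to list fully; the first 12 (by largest part) are:
22
20 + 2
18 + 4
18 + 2 + 2
16 + 6
16 + 4 + 2
16 + 2 + 2 + 2
14 + 8
14 + 6 + 2
14 + 4 + 4
14 + 4 + 2 + 2
14 + 2 + 2 + 2 + 2
…and 44 more, for 56 total.

56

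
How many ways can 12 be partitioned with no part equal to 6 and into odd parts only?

15

Enumerating:
11 + 1
9 + 3
9 + 1 + 1 + 1
7 + 5
7 + 3 + 1 + 1
7 + 1 + 1 + 1 + 1 + 1
5 + 5 + 1 + 1
5 + 3 + 3 + 1
5 + 3 + 1 + 1 + 1 + 1
5 + 1 + 1 + 1 + 1 + 1 + 1 + 1
3 + 3 + 3 + 3
3 + 3 + 3 + 1 + 1 + 1
3 + 3 + 1 + 1 + 1 + 1 + 1 + 1
3 + 1 + 1 + 1 + 1 + 1 + 1 + 1 + 1 + 1
1 + 1 + 1 + 1 + 1 + 1 + 1 + 1 + 1 + 1 + 1 + 1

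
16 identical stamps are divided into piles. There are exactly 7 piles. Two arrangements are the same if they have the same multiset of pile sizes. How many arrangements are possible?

28

There are too many to list fully; the first 12 (by largest part) are:
10,1,1,1,1,1,1
9,2,1,1,1,1,1
8,3,1,1,1,1,1
8,2,2,1,1,1,1
7,4,1,1,1,1,1
7,3,2,1,1,1,1
7,2,2,2,1,1,1
6,5,1,1,1,1,1
6,4,2,1,1,1,1
6,3,3,1,1,1,1
6,3,2,2,1,1,1
6,2,2,2,2,1,1
…and 16 more, for 28 total.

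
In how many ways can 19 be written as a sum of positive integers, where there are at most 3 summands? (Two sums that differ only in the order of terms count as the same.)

A partial list (first 12 by largest part):
19
18, 1
17, 2
17, 1, 1
16, 3
16, 2, 1
15, 4
15, 3, 1
15, 2, 2
14, 5
14, 4, 1
14, 3, 2
…and 28 more, for 40 total.

40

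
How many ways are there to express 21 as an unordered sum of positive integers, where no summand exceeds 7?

A full systematic count gives 436.

436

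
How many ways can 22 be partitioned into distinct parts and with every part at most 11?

46

There are too many to list fully; the first 12 (by largest part) are:
11, 10, 1
11, 9, 2
11, 8, 3
11, 8, 2, 1
11, 7, 4
11, 7, 3, 1
11, 6, 5
11, 6, 4, 1
11, 6, 3, 2
11, 5, 4, 2
11, 5, 3, 2, 1
10, 9, 3
…and 34 more, for 46 total.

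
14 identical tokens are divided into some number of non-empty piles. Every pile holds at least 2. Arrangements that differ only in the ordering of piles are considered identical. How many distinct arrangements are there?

34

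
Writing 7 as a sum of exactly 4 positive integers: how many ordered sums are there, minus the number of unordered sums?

17

Ordered (compositions into 4 parts): C(6,3) = 20.
Unordered (partitions into 4 parts): 3.
Difference: 20 − 3 = 17.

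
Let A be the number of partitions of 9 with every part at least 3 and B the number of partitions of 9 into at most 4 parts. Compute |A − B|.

Partitions of 9 with every part at least 3: 4.
Partitions of 9 into at most 4 parts: 18.
|4 − 18| = 14.

14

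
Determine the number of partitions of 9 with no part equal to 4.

They are:
9
8+1
7+2
7+1+1
6+3
6+2+1
6+1+1+1
5+3+1
5+2+2
5+2+1+1
5+1+1+1+1
3+3+3
3+3+2+1
3+3+1+1+1
3+2+2+2
3+2+2+1+1
3+2+1+1+1+1
3+1+1+1+1+1+1
2+2+2+2+1
2+2+2+1+1+1
2+2+1+1+1+1+1
2+1+1+1+1+1+1+1
1+1+1+1+1+1+1+1+1

23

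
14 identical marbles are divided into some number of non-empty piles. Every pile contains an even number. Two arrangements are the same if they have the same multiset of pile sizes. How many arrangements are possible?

15

Listing the qualifying partitions of 14:
14
12+2
10+4
10+2+2
8+6
8+4+2
8+2+2+2
6+6+2
6+4+4
6+4+2+2
6+2+2+2+2
4+4+4+2
4+4+2+2+2
4+2+2+2+2+2
2+2+2+2+2+2+2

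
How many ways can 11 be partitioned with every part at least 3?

6

They are:
11
8,3
7,4
6,5
5,3,3
4,4,3
Counting gives 6.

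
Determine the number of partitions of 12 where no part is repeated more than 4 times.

60

A partial list (first 12 by largest part):
12
1 + 11
2 + 10
1 + 1 + 10
3 + 9
1 + 2 + 9
1 + 1 + 1 + 9
4 + 8
1 + 3 + 8
2 + 2 + 8
1 + 1 + 2 + 8
1 + 1 + 1 + 1 + 8
…and 48 more, for 60 total.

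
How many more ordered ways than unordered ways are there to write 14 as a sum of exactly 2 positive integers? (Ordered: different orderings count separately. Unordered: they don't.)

6

Compositions: C(13,1) = 13.
Unordered (partitions into 2 parts): 7.
Difference: 13 − 7 = 6.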